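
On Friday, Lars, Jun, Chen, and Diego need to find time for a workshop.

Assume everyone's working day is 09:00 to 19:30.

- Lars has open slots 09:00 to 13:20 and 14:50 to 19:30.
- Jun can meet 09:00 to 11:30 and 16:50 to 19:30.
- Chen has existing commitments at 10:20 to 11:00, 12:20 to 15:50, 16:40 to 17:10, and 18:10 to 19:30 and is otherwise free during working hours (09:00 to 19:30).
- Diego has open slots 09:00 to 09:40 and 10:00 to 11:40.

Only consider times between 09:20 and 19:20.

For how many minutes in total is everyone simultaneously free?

70 minutes

Chen free within 09:00–19:30: 09:00–10:20, 11:00–12:20, 15:50–16:40, 17:10–18:10.
Lars ∩ Jun: 09:00–11:30, 16:50–19:30.
Lars ∩ Jun ∩ Chen: 09:00–10:20, 11:00–11:30, 17:10–18:10.
Lars ∩ Jun ∩ Chen ∩ Diego: 09:00–09:40, 10:00–10:20, 11:00–11:30.
Restricted to 09:20–19:20: 09:20–09:40, 10:00–10:20, 11:00–11:30.
Total common minutes: 20 + 20 + 30 = 70.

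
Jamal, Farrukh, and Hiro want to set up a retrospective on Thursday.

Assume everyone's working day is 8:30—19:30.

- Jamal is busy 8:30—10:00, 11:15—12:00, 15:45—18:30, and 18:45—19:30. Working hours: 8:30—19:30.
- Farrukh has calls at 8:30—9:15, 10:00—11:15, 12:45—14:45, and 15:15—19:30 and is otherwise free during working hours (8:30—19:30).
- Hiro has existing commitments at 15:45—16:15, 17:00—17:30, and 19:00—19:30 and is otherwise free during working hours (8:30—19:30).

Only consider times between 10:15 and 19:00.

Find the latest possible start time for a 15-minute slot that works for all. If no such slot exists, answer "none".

Jamal free within 08:30–19:30: 10:00–11:15, 12:00–15:45, 18:30–18:45.
Farrukh free within 08:30–19:30: 09:15–10:00, 11:15–12:45, 14:45–15:15.
Hiro free within 08:30–19:30: 08:30–15:45, 16:15–17:00, 17:30–19:00.
Jamal ∩ Farrukh: 12:00–12:45, 14:45–15:15.
Jamal ∩ Farrukh ∩ Hiro: 12:00–12:45, 14:45–15:15.
Restricted to 10:15–19:00: 12:00–12:45, 14:45–15:15.
Windows ≥ 15 min: 12:00–12:45, 14:45–15:15.
Latest start in the last window 14:45–15:15 is 15:15 − 15 min = 15:00.

15:00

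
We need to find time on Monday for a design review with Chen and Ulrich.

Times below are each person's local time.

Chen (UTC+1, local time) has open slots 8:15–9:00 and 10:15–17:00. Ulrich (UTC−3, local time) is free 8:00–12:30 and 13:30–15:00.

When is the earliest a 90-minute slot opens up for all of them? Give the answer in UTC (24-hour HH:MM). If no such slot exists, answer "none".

11:00

Chen → UTC: 07:15–08:00, 09:15–16:00.
Ulrich → UTC: 11:00–15:30, 16:30–18:00.
Chen ∩ Ulrich: 11:00–15:30.
Windows ≥ 90 min: 11:00–15:30.
Earliest such window starts at 11:00.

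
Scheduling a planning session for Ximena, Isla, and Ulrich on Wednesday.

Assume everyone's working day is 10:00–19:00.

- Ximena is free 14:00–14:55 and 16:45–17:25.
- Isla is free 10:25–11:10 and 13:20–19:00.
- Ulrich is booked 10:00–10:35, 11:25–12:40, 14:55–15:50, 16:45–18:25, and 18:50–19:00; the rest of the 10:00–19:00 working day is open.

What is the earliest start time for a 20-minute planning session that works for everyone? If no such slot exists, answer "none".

14:00

Ulrich free within 10:00–19:00: 10:35–11:25, 12:40–14:55, 15:50–16:45, 18:25–18:50.
Ximena ∩ Isla: 14:00–14:55, 16:45–17:25.
Ximena ∩ Isla ∩ Ulrich: 14:00–14:55.
Windows ≥ 20 min: 14:00–14:55.
Earliest such window starts at 14:00.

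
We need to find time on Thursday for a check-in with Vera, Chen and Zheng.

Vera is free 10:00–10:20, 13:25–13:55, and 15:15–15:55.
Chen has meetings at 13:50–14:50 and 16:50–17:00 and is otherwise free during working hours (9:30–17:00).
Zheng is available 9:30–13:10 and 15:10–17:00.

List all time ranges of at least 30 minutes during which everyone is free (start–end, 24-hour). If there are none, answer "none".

Chen free within 09:30–17:00: 09:30–13:50, 14:50–16:50.
Vera ∩ Chen: 10:00–10:20, 13:25–13:50, 15:15–15:55.
Vera ∩ Chen ∩ Zheng: 10:00–10:20, 15:15–15:55.
Windows ≥ 30 min: 15:15–15:55.

15:15–15:55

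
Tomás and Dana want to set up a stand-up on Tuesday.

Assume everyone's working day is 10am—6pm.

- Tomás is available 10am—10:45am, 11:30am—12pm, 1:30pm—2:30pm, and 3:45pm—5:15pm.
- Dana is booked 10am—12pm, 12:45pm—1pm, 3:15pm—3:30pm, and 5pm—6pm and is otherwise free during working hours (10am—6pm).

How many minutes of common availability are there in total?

135 minutes

Dana free within 10:00–18:00: 12:00–12:45, 13:00–15:15, 15:30–17:00.
Tomás ∩ Dana: 13:30–14:30, 15:45–17:00.
Total common minutes: 60 + 75 = 135.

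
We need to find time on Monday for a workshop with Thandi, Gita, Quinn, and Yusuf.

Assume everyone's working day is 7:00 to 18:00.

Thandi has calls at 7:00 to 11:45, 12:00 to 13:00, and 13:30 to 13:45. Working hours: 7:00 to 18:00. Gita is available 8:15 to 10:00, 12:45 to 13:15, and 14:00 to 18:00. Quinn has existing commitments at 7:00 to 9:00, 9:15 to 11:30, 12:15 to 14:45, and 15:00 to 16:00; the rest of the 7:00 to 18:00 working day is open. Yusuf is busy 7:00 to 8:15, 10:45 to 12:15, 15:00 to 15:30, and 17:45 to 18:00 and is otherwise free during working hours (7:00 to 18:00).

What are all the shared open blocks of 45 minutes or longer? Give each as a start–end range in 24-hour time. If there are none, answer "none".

Thandi free within 07:00–18:00: 11:45–12:00, 13:00–13:30, 13:45–18:00.
Quinn free within 07:00–18:00: 09:00–09:15, 11:30–12:15, 14:45–15:00, 16:00–18:00.
Yusuf free within 07:00–18:00: 08:15–10:45, 12:15–15:00, 15:30–17:45.
Thandi ∩ Gita: 13:00–13:15, 14:00–18:00.
Thandi ∩ Gita ∩ Quinn: 14:45–15:00, 16:00–18:00.
Thandi ∩ Gita ∩ Quinn ∩ Yusuf: 14:45–15:00, 16:00–17:45.
Windows ≥ 45 min: 16:00–17:45.

16:00–17:45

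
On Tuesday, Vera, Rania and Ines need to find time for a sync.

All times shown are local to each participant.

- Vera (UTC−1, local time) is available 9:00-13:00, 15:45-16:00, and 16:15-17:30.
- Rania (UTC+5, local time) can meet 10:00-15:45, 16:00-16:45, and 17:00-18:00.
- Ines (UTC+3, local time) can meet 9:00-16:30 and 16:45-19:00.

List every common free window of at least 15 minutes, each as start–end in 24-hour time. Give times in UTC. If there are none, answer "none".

10:00–10:45, 11:00–11:45, 12:00–13:00

Vera → UTC: 10:00–14:00, 16:45–17:00, 17:15–18:30.
Rania → UTC: 05:00–10:45, 11:00–11:45, 12:00–13:00.
Ines → UTC: 06:00–13:30, 13:45–16:00.
Vera ∩ Rania: 10:00–10:45, 11:00–11:45, 12:00–13:00.
Vera ∩ Rania ∩ Ines: 10:00–10:45, 11:00–11:45, 12:00–13:00.
Windows ≥ 15 min: 10:00–10:45, 11:00–11:45, 12:00–13:00.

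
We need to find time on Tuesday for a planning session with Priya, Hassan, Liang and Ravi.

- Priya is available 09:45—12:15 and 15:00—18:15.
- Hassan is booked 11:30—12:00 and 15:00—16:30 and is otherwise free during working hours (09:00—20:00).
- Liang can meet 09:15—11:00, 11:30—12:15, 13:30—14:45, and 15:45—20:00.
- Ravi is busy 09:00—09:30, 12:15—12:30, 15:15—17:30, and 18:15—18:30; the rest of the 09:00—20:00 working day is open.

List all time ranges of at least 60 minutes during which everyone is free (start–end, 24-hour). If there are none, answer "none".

09:45–11:00

Hassan free within 09:00–20:00: 09:00–11:30, 12:00–15:00, 16:30–20:00.
Ravi free within 09:00–20:00: 09:30–12:15, 12:30–15:15, 17:30–18:15, 18:30–20:00.
Priya ∩ Hassan: 09:45–11:30, 12:00–12:15, 16:30–18:15.
Priya ∩ Hassan ∩ Liang: 09:45–11:00, 12:00–12:15, 16:30–18:15.
Priya ∩ Hassan ∩ Liang ∩ Ravi: 09:45–11:00, 12:00–12:15, 17:30–18:15.
Windows ≥ 60 min: 09:45–11:00.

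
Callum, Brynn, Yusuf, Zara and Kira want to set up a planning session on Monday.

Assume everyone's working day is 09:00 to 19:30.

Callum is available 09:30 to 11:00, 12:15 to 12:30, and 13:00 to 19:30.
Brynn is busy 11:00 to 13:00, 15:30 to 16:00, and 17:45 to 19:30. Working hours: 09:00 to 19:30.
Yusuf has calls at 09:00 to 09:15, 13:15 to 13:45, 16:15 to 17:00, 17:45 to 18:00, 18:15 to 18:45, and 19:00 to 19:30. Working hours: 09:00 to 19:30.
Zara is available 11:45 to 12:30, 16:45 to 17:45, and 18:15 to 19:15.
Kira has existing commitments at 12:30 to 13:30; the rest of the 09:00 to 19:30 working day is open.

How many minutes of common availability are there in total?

45 minutes

Brynn free within 09:00–19:30: 09:00–11:00, 13:00–15:30, 16:00–17:45.
Yusuf free within 09:00–19:30: 09:15–13:15, 13:45–16:15, 17:00–17:45, 18:00–18:15, 18:45–19:00.
Kira free within 09:00–19:30: 09:00–12:30, 13:30–19:30.
Callum ∩ Brynn: 09:30–11:00, 13:00–15:30, 16:00–17:45.
Callum ∩ Brynn ∩ Yusuf: 09:30–11:00, 13:00–13:15, 13:45–15:30, 16:00–16:15, 17:00–17:45.
Callum ∩ Brynn ∩ Yusuf ∩ Zara: 17:00–17:45.
Callum ∩ Brynn ∩ Yusuf ∩ Zara ∩ Kira: 17:00–17:45.
Total common minutes: 45.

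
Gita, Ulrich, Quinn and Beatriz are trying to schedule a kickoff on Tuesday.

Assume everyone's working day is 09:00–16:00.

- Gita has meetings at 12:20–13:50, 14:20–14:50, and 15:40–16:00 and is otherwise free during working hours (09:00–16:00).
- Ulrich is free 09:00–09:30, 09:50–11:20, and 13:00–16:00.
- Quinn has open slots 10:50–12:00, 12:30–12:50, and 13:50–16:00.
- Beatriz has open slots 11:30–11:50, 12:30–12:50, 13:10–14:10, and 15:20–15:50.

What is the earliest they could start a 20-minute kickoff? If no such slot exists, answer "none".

Gita free within 09:00–16:00: 09:00–12:20, 13:50–14:20, 14:50–15:40.
Gita ∩ Ulrich: 09:00–09:30, 09:50–11:20, 13:50–14:20, 14:50–15:40.
Gita ∩ Ulrich ∩ Quinn: 10:50–11:20, 13:50–14:20, 14:50–15:40.
Gita ∩ Ulrich ∩ Quinn ∩ Beatriz: 13:50–14:10, 15:20–15:40.
Windows ≥ 20 min: 13:50–14:10, 15:20–15:40.
Earliest such window starts at 13:50.

13:50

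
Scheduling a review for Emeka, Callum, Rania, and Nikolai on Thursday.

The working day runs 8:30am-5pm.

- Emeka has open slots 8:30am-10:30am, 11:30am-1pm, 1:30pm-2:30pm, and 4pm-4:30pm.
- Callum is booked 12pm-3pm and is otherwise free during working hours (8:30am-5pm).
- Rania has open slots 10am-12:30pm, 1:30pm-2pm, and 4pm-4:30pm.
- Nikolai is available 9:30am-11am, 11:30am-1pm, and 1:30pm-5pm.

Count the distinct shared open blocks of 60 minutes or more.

0

Callum free within 08:30–17:00: 08:30–12:00, 15:00–17:00.
Emeka ∩ Callum: 08:30–10:30, 11:30–12:00, 16:00–16:30.
Emeka ∩ Callum ∩ Rania: 10:00–10:30, 11:30–12:00, 16:00–16:30.
Emeka ∩ Callum ∩ Rania ∩ Nikolai: 10:00–10:30, 11:30–12:00, 16:00–16:30.
Windows ≥ 60 min: (none).
That's 0 windows.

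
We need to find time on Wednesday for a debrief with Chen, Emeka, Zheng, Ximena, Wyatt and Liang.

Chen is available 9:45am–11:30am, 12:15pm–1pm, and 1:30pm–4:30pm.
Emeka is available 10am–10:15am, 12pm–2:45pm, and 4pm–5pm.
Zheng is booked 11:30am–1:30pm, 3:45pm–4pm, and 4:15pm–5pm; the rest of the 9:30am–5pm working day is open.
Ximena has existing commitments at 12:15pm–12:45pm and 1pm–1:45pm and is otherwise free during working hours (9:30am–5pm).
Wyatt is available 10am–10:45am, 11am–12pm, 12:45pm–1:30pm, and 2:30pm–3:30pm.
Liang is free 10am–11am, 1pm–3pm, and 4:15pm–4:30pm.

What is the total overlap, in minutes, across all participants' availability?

30 minutes

Zheng free within 09:30–17:00: 09:30–11:30, 13:30–15:45, 16:00–16:15.
Ximena free within 09:30–17:00: 09:30–12:15, 12:45–13:00, 13:45–17:00.
Chen ∩ Emeka: 10:00–10:15, 12:15–13:00, 13:30–14:45, 16:00–16:30.
Chen ∩ Emeka ∩ Zheng: 10:00–10:15, 13:30–14:45, 16:00–16:15.
Chen ∩ Emeka ∩ Zheng ∩ Ximena: 10:00–10:15, 13:45–14:45, 16:00–16:15.
Chen ∩ Emeka ∩ Zheng ∩ Ximena ∩ Wyatt: 10:00–10:15, 14:30–14:45.
Chen ∩ Emeka ∩ Zheng ∩ Ximena ∩ Wyatt ∩ Liang: 10:00–10:15, 14:30–14:45.
Total common minutes: 15 + 15 = 30.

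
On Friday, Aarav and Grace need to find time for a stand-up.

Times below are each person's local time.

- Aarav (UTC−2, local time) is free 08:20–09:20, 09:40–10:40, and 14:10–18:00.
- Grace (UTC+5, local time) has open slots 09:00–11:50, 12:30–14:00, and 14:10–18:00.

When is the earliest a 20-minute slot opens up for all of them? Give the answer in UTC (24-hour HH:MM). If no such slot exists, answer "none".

10:20

Aarav → UTC: 10:20–11:20, 11:40–12:40, 16:10–20:00.
Grace → UTC: 04:00–06:50, 07:30–09:00, 09:10–13:00.
Aarav ∩ Grace: 10:20–11:20, 11:40–12:40.
Windows ≥ 20 min: 10:20–11:20, 11:40–12:40.
Earliest such window starts at 10:20.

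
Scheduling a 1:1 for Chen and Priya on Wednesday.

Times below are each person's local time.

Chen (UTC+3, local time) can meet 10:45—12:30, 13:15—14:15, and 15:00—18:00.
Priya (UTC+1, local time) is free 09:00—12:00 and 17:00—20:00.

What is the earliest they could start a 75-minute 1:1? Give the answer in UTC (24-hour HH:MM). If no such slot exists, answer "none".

08:00

Chen → UTC: 07:45–09:30, 10:15–11:15, 12:00–15:00.
Priya → UTC: 08:00–11:00, 16:00–19:00.
Chen ∩ Priya: 08:00–09:30, 10:15–11:00.
Windows ≥ 75 min: 08:00–09:30.
Earliest such window starts at 08:00.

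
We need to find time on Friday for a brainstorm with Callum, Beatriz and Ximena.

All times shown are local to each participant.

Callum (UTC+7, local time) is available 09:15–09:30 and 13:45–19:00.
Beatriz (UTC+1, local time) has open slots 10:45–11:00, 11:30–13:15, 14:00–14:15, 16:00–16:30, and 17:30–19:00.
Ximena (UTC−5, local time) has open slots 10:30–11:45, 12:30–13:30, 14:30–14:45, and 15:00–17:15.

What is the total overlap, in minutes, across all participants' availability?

Callum → UTC: 02:15–02:30, 06:45–12:00.
Beatriz → UTC: 09:45–10:00, 10:30–12:15, 13:00–13:15, 15:00–15:30, 16:30–18:00.
Ximena → UTC: 15:30–16:45, 17:30–18:30, 19:30–19:45, 20:00–22:15.
Callum ∩ Beatriz: 09:45–10:00, 10:30–12:00.
Callum ∩ Beatriz ∩ Ximena: (none).
Total common minutes: 0.

0 minutes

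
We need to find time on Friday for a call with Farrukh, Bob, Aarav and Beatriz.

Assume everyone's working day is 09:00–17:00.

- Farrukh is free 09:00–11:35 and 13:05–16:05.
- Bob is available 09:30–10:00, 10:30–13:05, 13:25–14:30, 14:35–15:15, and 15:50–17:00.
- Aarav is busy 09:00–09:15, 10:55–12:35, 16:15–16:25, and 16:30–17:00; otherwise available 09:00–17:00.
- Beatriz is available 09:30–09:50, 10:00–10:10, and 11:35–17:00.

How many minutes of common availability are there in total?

Aarav free within 09:00–17:00: 09:15–10:55, 12:35–16:15, 16:25–16:30.
Farrukh ∩ Bob: 09:30–10:00, 10:30–11:35, 13:25–14:30, 14:35–15:15, 15:50–16:05.
Farrukh ∩ Bob ∩ Aarav: 09:30–10:00, 10:30–10:55, 13:25–14:30, 14:35–15:15, 15:50–16:05.
Farrukh ∩ Bob ∩ Aarav ∩ Beatriz: 09:30–09:50, 13:25–14:30, 14:35–15:15, 15:50–16:05.
Total common minutes: 20 + 65 + 40 + 15 = 140.

140 minutes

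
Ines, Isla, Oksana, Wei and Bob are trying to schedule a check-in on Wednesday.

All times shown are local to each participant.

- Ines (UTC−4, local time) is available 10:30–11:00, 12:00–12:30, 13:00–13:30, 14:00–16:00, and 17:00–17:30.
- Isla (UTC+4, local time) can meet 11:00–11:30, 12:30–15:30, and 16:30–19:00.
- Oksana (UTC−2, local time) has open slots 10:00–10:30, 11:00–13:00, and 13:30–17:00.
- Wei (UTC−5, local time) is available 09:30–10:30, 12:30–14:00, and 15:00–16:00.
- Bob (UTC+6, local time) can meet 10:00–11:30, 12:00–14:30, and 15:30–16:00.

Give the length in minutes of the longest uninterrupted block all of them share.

0 minutes

Ines → UTC: 14:30–15:00, 16:00–16:30, 17:00–17:30, 18:00–20:00, 21:00–21:30.
Isla → UTC: 07:00–07:30, 08:30–11:30, 12:30–15:00.
Oksana → UTC: 12:00–12:30, 13:00–15:00, 15:30–19:00.
Wei → UTC: 14:30–15:30, 17:30–19:00, 20:00–21:00.
Bob → UTC: 04:00–05:30, 06:00–08:30, 09:30–10:00.
Ines ∩ Isla: 14:30–15:00.
Ines ∩ Isla ∩ Oksana: 14:30–15:00.
Ines ∩ Isla ∩ Oksana ∩ Wei: 14:30–15:00.
Ines ∩ Isla ∩ Oksana ∩ Wei ∩ Bob: (none).
No common window.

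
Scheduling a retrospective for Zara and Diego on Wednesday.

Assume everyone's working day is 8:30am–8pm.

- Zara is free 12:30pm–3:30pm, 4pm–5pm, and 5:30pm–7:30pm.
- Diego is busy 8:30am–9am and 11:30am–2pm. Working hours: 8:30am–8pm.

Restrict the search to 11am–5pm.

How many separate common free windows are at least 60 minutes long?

Diego free within 08:30–20:00: 09:00–11:30, 14:00–20:00.
Zara ∩ Diego: 14:00–15:30, 16:00–17:00, 17:30–19:30.
Restricted to 11:00–17:00: 14:00–15:30, 16:00–17:00.
Windows ≥ 60 min: 14:00–15:30, 16:00–17:00.
That's 2 windows.

2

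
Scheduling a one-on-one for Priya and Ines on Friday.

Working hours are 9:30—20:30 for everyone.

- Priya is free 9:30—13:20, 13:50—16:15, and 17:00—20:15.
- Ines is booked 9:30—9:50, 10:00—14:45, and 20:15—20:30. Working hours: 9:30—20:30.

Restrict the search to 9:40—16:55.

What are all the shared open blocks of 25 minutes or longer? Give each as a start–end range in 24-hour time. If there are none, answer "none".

Ines free within 09:30–20:30: 09:50–10:00, 14:45–20:15.
Priya ∩ Ines: 09:50–10:00, 14:45–16:15, 17:00–20:15.
Restricted to 09:40–16:55: 09:50–10:00, 14:45–16:15.
Windows ≥ 25 min: 14:45–16:15.

14:45–16:15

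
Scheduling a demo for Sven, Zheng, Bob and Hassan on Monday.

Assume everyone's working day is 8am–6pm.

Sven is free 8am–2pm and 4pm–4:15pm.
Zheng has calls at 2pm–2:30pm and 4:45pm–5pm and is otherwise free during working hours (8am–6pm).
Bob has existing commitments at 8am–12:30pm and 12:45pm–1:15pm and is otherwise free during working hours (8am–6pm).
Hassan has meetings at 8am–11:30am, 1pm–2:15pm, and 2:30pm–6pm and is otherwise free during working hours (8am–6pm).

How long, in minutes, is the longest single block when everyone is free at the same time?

Zheng free within 08:00–18:00: 08:00–14:00, 14:30–16:45, 17:00–18:00.
Bob free within 08:00–18:00: 12:30–12:45, 13:15–18:00.
Hassan free within 08:00–18:00: 11:30–13:00, 14:15–14:30.
Sven ∩ Zheng: 08:00–14:00, 16:00–16:15.
Sven ∩ Zheng ∩ Bob: 12:30–12:45, 13:15–14:00, 16:00–16:15.
Sven ∩ Zheng ∩ Bob ∩ Hassan: 12:30–12:45.
Single common window of 15 minutes.

15 minutes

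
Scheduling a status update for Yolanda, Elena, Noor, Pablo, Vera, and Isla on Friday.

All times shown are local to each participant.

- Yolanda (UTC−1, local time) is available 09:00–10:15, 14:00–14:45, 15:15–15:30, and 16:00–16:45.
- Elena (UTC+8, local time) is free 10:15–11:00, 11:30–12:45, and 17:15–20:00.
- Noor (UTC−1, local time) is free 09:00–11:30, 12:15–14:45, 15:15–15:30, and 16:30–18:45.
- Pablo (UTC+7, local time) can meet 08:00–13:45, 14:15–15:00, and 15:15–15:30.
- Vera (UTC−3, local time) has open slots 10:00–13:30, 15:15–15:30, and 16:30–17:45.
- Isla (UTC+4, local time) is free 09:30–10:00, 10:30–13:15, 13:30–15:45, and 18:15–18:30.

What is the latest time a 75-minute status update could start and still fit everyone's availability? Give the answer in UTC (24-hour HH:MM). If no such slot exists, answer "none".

none

Yolanda → UTC: 10:00–11:15, 15:00–15:45, 16:15–16:30, 17:00–17:45.
Elena → UTC: 02:15–03:00, 03:30–04:45, 09:15–12:00.
Noor → UTC: 10:00–12:30, 13:15–15:45, 16:15–16:30, 17:30–19:45.
Pablo → UTC: 01:00–06:45, 07:15–08:00, 08:15–08:30.
Vera → UTC: 13:00–16:30, 18:15–18:30, 19:30–20:45.
Isla → UTC: 05:30–06:00, 06:30–09:15, 09:30–11:45, 14:15–14:30.
Yolanda ∩ Elena: 10:00–11:15.
Yolanda ∩ Elena ∩ Noor: 10:00–11:15.
Yolanda ∩ Elena ∩ Noor ∩ Pablo: (none).
Yolanda ∩ Elena ∩ Noor ∩ Pablo ∩ Vera: (none).
Yolanda ∩ Elena ∩ Noor ∩ Pablo ∩ Vera ∩ Isla: (none).
Windows ≥ 75 min: (none).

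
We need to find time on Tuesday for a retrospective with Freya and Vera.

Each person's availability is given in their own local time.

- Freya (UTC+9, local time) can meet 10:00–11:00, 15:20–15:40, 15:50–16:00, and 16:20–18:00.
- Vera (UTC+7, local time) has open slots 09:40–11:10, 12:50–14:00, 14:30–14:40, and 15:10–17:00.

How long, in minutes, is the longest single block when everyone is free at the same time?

50 minutes

Freya → UTC: 01:00–02:00, 06:20–06:40, 06:50–07:00, 07:20–09:00.
Vera → UTC: 02:40–04:10, 05:50–07:00, 07:30–07:40, 08:10–10:00.
Freya ∩ Vera: 06:20–06:40, 06:50–07:00, 07:30–07:40, 08:10–09:00.
Common window lengths: 20, 10, 10, 50 min; longest is 50.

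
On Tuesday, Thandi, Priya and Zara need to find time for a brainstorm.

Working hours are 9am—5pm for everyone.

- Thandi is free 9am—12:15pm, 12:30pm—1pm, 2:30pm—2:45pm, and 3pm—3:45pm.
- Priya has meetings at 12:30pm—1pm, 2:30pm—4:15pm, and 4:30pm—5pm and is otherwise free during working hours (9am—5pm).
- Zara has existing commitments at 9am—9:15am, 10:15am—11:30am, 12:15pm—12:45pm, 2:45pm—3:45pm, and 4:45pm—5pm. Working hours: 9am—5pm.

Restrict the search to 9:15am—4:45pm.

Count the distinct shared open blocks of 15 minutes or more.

2

Priya free within 09:00–17:00: 09:00–12:30, 13:00–14:30, 16:15–16:30.
Zara free within 09:00–17:00: 09:15–10:15, 11:30–12:15, 12:45–14:45, 15:45–16:45.
Thandi ∩ Priya: 09:00–12:15.
Thandi ∩ Priya ∩ Zara: 09:15–10:15, 11:30–12:15.
Restricted to 09:15–16:45: 09:15–10:15, 11:30–12:15.
Windows ≥ 15 min: 09:15–10:15, 11:30–12:15.
That's 2 windows.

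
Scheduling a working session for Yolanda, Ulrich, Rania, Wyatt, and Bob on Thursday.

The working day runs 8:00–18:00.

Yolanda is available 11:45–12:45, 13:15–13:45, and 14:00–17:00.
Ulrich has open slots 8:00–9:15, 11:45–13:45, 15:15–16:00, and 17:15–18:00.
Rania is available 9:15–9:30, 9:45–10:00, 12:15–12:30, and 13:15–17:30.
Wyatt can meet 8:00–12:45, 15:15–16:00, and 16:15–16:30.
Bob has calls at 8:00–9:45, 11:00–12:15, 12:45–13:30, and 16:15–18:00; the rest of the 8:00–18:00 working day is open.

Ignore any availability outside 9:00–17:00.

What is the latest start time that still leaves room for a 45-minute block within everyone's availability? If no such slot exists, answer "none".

15:15

Bob free within 08:00–18:00: 09:45–11:00, 12:15–12:45, 13:30–16:15.
Yolanda ∩ Ulrich: 11:45–12:45, 13:15–13:45, 15:15–16:00.
Yolanda ∩ Ulrich ∩ Rania: 12:15–12:30, 13:15–13:45, 15:15–16:00.
Yolanda ∩ Ulrich ∩ Rania ∩ Wyatt: 12:15–12:30, 15:15–16:00.
Yolanda ∩ Ulrich ∩ Rania ∩ Wyatt ∩ Bob: 12:15–12:30, 15:15–16:00.
Restricted to 09:00–17:00: 12:15–12:30, 15:15–16:00.
Windows ≥ 45 min: 15:15–16:00.
Latest start in the last window 15:15–16:00 is 16:00 − 45 min = 15:15.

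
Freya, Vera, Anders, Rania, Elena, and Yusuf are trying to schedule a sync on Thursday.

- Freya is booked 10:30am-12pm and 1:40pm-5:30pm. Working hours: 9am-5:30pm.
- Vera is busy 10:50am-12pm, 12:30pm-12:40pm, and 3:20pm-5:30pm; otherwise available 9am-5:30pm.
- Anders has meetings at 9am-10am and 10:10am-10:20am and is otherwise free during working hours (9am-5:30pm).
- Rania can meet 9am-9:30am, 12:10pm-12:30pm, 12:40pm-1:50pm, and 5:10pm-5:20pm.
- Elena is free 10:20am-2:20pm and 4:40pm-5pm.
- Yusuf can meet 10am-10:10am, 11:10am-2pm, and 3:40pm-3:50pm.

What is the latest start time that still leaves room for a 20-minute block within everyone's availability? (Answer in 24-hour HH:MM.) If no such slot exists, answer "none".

Freya free within 09:00–17:30: 09:00–10:30, 12:00–13:40.
Vera free within 09:00–17:30: 09:00–10:50, 12:00–12:30, 12:40–15:20.
Anders free within 09:00–17:30: 10:00–10:10, 10:20–17:30.
Freya ∩ Vera: 09:00–10:30, 12:00–12:30, 12:40–13:40.
Freya ∩ Vera ∩ Anders: 10:00–10:10, 10:20–10:30, 12:00–12:30, 12:40–13:40.
Freya ∩ Vera ∩ Anders ∩ Rania: 12:10–12:30, 12:40–13:40.
Freya ∩ Vera ∩ Anders ∩ Rania ∩ Elena: 12:10–12:30, 12:40–13:40.
Freya ∩ Vera ∩ Anders ∩ Rania ∩ Elena ∩ Yusuf: 12:10–12:30, 12:40–13:40.
Windows ≥ 20 min: 12:10–12:30, 12:40–13:40.
Latest start in the last window 12:40–13:40 is 13:40 − 20 min = 13:20.

13:20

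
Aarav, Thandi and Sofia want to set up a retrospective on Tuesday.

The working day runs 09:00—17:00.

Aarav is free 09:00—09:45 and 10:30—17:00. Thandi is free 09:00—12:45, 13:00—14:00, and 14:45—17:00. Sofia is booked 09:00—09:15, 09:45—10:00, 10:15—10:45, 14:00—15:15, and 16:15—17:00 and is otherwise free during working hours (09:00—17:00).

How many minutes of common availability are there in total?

Sofia free within 09:00–17:00: 09:15–09:45, 10:00–10:15, 10:45–14:00, 15:15–16:15.
Aarav ∩ Thandi: 09:00–09:45, 10:30–12:45, 13:00–14:00, 14:45–17:00.
Aarav ∩ Thandi ∩ Sofia: 09:15–09:45, 10:45–12:45, 13:00–14:00, 15:15–16:15.
Total common minutes: 30 + 120 + 60 + 60 = 270.

270 minutes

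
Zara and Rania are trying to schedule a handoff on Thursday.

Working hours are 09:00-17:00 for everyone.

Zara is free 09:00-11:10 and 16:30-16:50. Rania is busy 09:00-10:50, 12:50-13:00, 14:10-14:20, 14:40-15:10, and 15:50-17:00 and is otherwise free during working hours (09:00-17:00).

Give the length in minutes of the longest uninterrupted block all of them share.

20 minutes

Rania free within 09:00–17:00: 10:50–12:50, 13:00–14:10, 14:20–14:40, 15:10–15:50.
Zara ∩ Rania: 10:50–11:10.
Single common window of 20 minutes.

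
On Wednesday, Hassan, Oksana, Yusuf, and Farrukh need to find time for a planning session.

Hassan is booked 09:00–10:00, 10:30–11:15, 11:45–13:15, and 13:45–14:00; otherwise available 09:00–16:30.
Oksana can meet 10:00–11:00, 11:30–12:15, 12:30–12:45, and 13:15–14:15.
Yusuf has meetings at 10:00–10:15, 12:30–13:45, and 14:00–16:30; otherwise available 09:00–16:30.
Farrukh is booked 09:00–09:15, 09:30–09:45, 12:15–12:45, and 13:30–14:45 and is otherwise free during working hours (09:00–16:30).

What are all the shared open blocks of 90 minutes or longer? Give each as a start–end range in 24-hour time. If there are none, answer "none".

none

Hassan free within 09:00–16:30: 10:00–10:30, 11:15–11:45, 13:15–13:45, 14:00–16:30.
Yusuf free within 09:00–16:30: 09:00–10:00, 10:15–12:30, 13:45–14:00.
Farrukh free within 09:00–16:30: 09:15–09:30, 09:45–12:15, 12:45–13:30, 14:45–16:30.
Hassan ∩ Oksana: 10:00–10:30, 11:30–11:45, 13:15–13:45, 14:00–14:15.
Hassan ∩ Oksana ∩ Yusuf: 10:15–10:30, 11:30–11:45.
Hassan ∩ Oksana ∩ Yusuf ∩ Farrukh: 10:15–10:30, 11:30–11:45.
Windows ≥ 90 min: (none).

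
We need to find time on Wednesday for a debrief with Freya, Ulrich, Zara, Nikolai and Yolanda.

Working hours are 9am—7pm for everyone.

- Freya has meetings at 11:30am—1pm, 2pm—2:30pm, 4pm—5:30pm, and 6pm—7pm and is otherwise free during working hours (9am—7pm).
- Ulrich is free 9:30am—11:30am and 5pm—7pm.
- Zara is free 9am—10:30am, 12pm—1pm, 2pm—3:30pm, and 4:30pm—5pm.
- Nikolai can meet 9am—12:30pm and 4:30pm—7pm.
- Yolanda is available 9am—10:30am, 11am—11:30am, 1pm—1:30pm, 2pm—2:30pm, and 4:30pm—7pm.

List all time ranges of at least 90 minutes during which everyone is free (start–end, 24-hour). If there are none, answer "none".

none

Freya free within 09:00–19:00: 09:00–11:30, 13:00–14:00, 14:30–16:00, 17:30–18:00.
Freya ∩ Ulrich: 09:30–11:30, 17:30–18:00.
Freya ∩ Ulrich ∩ Zara: 09:30–10:30.
Freya ∩ Ulrich ∩ Zara ∩ Nikolai: 09:30–10:30.
Freya ∩ Ulrich ∩ Zara ∩ Nikolai ∩ Yolanda: 09:30–10:30.
Windows ≥ 90 min: (none).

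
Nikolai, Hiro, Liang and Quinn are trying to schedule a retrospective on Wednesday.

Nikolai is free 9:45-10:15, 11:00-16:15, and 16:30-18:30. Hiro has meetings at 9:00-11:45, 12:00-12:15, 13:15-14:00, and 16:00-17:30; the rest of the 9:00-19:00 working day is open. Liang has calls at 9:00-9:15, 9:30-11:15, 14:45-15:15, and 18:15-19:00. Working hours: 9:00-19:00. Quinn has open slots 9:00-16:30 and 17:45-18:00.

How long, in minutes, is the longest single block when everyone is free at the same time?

Hiro free within 09:00–19:00: 11:45–12:00, 12:15–13:15, 14:00–16:00, 17:30–19:00.
Liang free within 09:00–19:00: 09:15–09:30, 11:15–14:45, 15:15–18:15.
Nikolai ∩ Hiro: 11:45–12:00, 12:15–13:15, 14:00–16:00, 17:30–18:30.
Nikolai ∩ Hiro ∩ Liang: 11:45–12:00, 12:15–13:15, 14:00–14:45, 15:15–16:00, 17:30–18:15.
Nikolai ∩ Hiro ∩ Liang ∩ Quinn: 11:45–12:00, 12:15–13:15, 14:00–14:45, 15:15–16:00, 17:45–18:00.
Common window lengths: 15, 60, 45, 45, 15 min; longest is 60.

60 minutes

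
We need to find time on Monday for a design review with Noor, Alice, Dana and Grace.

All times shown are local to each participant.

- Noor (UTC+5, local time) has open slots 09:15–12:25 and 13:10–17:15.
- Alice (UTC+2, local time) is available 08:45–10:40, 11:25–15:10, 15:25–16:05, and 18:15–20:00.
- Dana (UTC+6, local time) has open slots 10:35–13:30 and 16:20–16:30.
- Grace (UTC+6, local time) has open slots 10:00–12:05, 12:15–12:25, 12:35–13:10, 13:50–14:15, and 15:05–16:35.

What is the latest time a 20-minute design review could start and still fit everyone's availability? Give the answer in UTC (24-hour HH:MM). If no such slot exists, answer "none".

06:50

Noor → UTC: 04:15–07:25, 08:10–12:15.
Alice → UTC: 06:45–08:40, 09:25–13:10, 13:25–14:05, 16:15–18:00.
Dana → UTC: 04:35–07:30, 10:20–10:30.
Grace → UTC: 04:00–06:05, 06:15–06:25, 06:35–07:10, 07:50–08:15, 09:05–10:35.
Noor ∩ Alice: 06:45–07:25, 08:10–08:40, 09:25–12:15.
Noor ∩ Alice ∩ Dana: 06:45–07:25, 10:20–10:30.
Noor ∩ Alice ∩ Dana ∩ Grace: 06:45–07:10, 10:20–10:30.
Windows ≥ 20 min: 06:45–07:10.
Latest start in the last window 06:45–07:10 is 07:10 − 20 min = 06:50.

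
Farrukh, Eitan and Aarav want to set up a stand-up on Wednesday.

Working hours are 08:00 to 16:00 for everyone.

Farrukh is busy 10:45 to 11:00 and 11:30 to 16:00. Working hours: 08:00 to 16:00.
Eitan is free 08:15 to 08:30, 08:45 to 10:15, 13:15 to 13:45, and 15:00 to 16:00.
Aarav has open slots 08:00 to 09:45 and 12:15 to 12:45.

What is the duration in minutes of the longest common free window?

60 minutes

Farrukh free within 08:00–16:00: 08:00–10:45, 11:00–11:30.
Farrukh ∩ Eitan: 08:15–08:30, 08:45–10:15.
Farrukh ∩ Eitan ∩ Aarav: 08:15–08:30, 08:45–09:45.
Common window lengths: 15, 60 min; longest is 60.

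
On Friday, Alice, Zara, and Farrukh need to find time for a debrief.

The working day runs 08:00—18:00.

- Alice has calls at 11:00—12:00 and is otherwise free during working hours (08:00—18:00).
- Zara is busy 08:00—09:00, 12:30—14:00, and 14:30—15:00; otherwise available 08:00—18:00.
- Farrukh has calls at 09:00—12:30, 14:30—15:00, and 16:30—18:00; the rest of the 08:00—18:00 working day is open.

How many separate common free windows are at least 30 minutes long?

2

Alice free within 08:00–18:00: 08:00–11:00, 12:00–18:00.
Zara free within 08:00–18:00: 09:00–12:30, 14:00–14:30, 15:00–18:00.
Farrukh free within 08:00–18:00: 08:00–09:00, 12:30–14:30, 15:00–16:30.
Alice ∩ Zara: 09:00–11:00, 12:00–12:30, 14:00–14:30, 15:00–18:00.
Alice ∩ Zara ∩ Farrukh: 14:00–14:30, 15:00–16:30.
Windows ≥ 30 min: 14:00–14:30, 15:00–16:30.
That's 2 windows.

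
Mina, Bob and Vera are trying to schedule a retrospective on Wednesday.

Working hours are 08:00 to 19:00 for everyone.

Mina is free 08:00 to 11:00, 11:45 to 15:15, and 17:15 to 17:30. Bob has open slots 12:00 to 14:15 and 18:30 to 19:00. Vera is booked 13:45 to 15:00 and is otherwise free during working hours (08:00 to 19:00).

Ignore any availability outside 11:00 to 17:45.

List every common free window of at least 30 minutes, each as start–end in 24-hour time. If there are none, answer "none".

12:00–13:45

Vera free within 08:00–19:00: 08:00–13:45, 15:00–19:00.
Mina ∩ Bob: 12:00–14:15.
Mina ∩ Bob ∩ Vera: 12:00–13:45.
Restricted to 11:00–17:45: 12:00–13:45.
Windows ≥ 30 min: 12:00–13:45.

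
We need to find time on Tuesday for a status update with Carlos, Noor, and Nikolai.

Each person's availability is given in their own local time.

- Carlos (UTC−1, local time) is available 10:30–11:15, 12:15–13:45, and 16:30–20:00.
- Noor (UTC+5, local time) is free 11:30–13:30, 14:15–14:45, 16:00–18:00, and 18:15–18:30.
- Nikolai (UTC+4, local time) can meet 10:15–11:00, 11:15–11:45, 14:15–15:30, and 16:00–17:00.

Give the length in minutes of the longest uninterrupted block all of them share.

15 minutes

Carlos → UTC: 11:30–12:15, 13:15–14:45, 17:30–21:00.
Noor → UTC: 06:30–08:30, 09:15–09:45, 11:00–13:00, 13:15–13:30.
Nikolai → UTC: 06:15–07:00, 07:15–07:45, 10:15–11:30, 12:00–13:00.
Carlos ∩ Noor: 11:30–12:15, 13:15–13:30.
Carlos ∩ Noor ∩ Nikolai: 12:00–12:15.
Single common window of 15 minutes.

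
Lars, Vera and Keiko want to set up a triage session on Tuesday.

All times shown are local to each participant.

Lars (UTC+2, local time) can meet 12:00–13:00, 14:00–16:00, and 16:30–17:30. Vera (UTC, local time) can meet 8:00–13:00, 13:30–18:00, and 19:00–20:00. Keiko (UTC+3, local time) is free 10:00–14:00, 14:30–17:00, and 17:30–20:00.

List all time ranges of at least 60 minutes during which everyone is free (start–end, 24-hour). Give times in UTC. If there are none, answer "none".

10:00–11:00, 12:00–13:00, 14:30–15:30

Lars → UTC: 10:00–11:00, 12:00–14:00, 14:30–15:30.
Vera → UTC: 08:00–13:00, 13:30–18:00, 19:00–20:00.
Keiko → UTC: 07:00–11:00, 11:30–14:00, 14:30–17:00.
Lars ∩ Vera: 10:00–11:00, 12:00–13:00, 13:30–14:00, 14:30–15:30.
Lars ∩ Vera ∩ Keiko: 10:00–11:00, 12:00–13:00, 13:30–14:00, 14:30–15:30.
Windows ≥ 60 min: 10:00–11:00, 12:00–13:00, 14:30–15:30.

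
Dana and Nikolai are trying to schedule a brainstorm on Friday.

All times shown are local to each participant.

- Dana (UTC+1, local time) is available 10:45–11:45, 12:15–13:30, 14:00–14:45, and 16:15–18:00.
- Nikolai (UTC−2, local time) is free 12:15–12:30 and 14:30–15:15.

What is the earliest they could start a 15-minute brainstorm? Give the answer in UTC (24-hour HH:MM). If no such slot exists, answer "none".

16:30

Dana → UTC: 09:45–10:45, 11:15–12:30, 13:00–13:45, 15:15–17:00.
Nikolai → UTC: 14:15–14:30, 16:30–17:15.
Dana ∩ Nikolai: 16:30–17:00.
Windows ≥ 15 min: 16:30–17:00.
Earliest such window starts at 16:30.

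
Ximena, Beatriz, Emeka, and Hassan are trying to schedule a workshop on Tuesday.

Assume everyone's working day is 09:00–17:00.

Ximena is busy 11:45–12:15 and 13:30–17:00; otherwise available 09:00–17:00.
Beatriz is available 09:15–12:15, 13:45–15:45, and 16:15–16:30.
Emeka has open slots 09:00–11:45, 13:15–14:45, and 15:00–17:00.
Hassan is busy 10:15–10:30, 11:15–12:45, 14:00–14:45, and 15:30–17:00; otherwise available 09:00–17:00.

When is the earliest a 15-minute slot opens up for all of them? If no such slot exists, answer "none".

09:15

Ximena free within 09:00–17:00: 09:00–11:45, 12:15–13:30.
Hassan free within 09:00–17:00: 09:00–10:15, 10:30–11:15, 12:45–14:00, 14:45–15:30.
Ximena ∩ Beatriz: 09:15–11:45.
Ximena ∩ Beatriz ∩ Emeka: 09:15–11:45.
Ximena ∩ Beatriz ∩ Emeka ∩ Hassan: 09:15–10:15, 10:30–11:15.
Windows ≥ 15 min: 09:15–10:15, 10:30–11:15.
Earliest such window starts at 09:15.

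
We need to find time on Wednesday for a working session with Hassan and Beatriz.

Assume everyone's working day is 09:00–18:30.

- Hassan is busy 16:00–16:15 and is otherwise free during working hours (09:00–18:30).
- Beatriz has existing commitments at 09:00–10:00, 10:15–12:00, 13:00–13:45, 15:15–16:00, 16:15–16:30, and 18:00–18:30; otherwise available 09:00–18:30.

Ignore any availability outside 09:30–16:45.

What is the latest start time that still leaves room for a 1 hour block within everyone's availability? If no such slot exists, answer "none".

Hassan free within 09:00–18:30: 09:00–16:00, 16:15–18:30.
Beatriz free within 09:00–18:30: 10:00–10:15, 12:00–13:00, 13:45–15:15, 16:00–16:15, 16:30–18:00.
Hassan ∩ Beatriz: 10:00–10:15, 12:00–13:00, 13:45–15:15, 16:30–18:00.
Restricted to 09:30–16:45: 10:00–10:15, 12:00–13:00, 13:45–15:15, 16:30–16:45.
Windows ≥ 60 min: 12:00–13:00, 13:45–15:15.
Latest start in the last window 13:45–15:15 is 15:15 − 60 min = 14:15.

14:15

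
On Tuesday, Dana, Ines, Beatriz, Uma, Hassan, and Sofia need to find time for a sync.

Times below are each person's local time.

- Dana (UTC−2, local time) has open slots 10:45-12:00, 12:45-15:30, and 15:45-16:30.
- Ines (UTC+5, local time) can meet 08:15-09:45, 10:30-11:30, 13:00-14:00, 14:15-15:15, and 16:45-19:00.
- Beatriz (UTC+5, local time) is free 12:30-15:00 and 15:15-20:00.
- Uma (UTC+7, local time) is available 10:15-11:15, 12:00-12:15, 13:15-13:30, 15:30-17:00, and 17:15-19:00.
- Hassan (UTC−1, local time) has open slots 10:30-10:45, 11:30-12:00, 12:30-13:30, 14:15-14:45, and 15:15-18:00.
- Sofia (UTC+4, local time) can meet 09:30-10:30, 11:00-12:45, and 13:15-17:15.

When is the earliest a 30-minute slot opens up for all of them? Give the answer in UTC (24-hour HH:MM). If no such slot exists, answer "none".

none

Dana → UTC: 12:45–14:00, 14:45–17:30, 17:45–18:30.
Ines → UTC: 03:15–04:45, 05:30–06:30, 08:00–09:00, 09:15–10:15, 11:45–14:00.
Beatriz → UTC: 07:30–10:00, 10:15–15:00.
Uma → UTC: 03:15–04:15, 05:00–05:15, 06:15–06:30, 08:30–10:00, 10:15–12:00.
Hassan → UTC: 11:30–11:45, 12:30–13:00, 13:30–14:30, 15:15–15:45, 16:15–19:00.
Sofia → UTC: 05:30–06:30, 07:00–08:45, 09:15–13:15.
Dana ∩ Ines: 12:45–14:00.
Dana ∩ Ines ∩ Beatriz: 12:45–14:00.
Dana ∩ Ines ∩ Beatriz ∩ Uma: (none).
Dana ∩ Ines ∩ Beatriz ∩ Uma ∩ Hassan: (none).
Dana ∩ Ines ∩ Beatriz ∩ Uma ∩ Hassan ∩ Sofia: (none).
Windows ≥ 30 min: (none).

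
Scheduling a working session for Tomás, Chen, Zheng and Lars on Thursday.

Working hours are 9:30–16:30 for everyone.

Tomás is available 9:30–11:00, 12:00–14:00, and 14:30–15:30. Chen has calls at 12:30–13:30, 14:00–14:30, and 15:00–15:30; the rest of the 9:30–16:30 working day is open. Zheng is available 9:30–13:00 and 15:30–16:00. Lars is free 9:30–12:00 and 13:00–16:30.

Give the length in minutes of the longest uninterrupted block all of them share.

90 minutes

Chen free within 09:30–16:30: 09:30–12:30, 13:30–14:00, 14:30–15:00, 15:30–16:30.
Tomás ∩ Chen: 09:30–11:00, 12:00–12:30, 13:30–14:00, 14:30–15:00.
Tomás ∩ Chen ∩ Zheng: 09:30–11:00, 12:00–12:30.
Tomás ∩ Chen ∩ Zheng ∩ Lars: 09:30–11:00.
Single common window of 90 minutes.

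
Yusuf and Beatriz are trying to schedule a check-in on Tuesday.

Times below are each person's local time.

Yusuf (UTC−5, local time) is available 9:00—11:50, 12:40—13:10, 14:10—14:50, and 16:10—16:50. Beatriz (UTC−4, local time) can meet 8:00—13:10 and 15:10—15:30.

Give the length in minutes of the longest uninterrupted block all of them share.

170 minutes

Yusuf → UTC: 14:00–16:50, 17:40–18:10, 19:10–19:50, 21:10–21:50.
Beatriz → UTC: 12:00–17:10, 19:10–19:30.
Yusuf ∩ Beatriz: 14:00–16:50, 19:10–19:30.
Common window lengths: 170, 20 min; longest is 170.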